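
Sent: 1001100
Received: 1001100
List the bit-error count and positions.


XOR: 0000000

0 errors (received matches sent)


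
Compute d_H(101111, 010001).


XOR: 111110
Count of 1s: 5

5


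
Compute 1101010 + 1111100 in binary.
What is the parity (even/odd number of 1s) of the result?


1101010 = 106
1111100 = 124
Sum = 230 = 11100110
1s count = 5

odd parity (5 ones in 11100110)


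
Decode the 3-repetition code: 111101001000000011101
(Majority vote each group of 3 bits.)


Groups: 111, 101, 001, 000, 000, 011, 101
Majority votes: 1100011

1100011


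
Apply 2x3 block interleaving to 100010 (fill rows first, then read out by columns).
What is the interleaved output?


Matrix:
  100
  010
Read columns: 100100

100100


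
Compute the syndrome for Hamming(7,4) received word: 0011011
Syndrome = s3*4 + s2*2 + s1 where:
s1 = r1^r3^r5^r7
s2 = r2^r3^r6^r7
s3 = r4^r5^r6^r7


s1=0, s2=1, s3=1

Syndrome = 6 (error at position 6)


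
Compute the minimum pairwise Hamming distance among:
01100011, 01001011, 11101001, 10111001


Comparing all pairs, minimum distance: 2
Can detect 1 errors, correct 0 errors

2


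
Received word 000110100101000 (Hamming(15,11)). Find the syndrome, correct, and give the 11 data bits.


Syndrome = 0: no error detected

Data: 01010101000 (no errors)


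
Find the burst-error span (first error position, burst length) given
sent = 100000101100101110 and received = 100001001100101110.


XOR: 000001100000000000

Burst at position 5, length 2


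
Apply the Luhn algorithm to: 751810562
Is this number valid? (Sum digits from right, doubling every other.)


Luhn sum = 27
27 mod 10 = 7

Invalid (Luhn sum mod 10 = 7)


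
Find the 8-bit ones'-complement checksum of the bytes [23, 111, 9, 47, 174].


Sum = 364 mod 256 = 108
Complement = 147

147


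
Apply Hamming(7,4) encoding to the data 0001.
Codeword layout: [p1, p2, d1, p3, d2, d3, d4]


Parity bits: p1=1, p2=1, p3=1

1101001


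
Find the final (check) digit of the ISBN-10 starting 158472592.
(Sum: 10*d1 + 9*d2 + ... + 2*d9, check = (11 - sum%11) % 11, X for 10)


Weighted sum: 250
250 mod 11 = 8

Check digit: 3


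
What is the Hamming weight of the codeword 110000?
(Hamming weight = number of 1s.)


Counting 1s in 110000

2


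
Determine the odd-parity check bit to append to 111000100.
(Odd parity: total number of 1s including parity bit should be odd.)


Number of 1s in data: 4
Parity bit: 1

1


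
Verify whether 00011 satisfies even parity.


Number of 1s: 2

Yes, parity is correct (2 ones)


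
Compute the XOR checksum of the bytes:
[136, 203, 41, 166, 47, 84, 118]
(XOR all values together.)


XOR chain: 136 ^ 203 ^ 41 ^ 166 ^ 47 ^ 84 ^ 118 = 193

193


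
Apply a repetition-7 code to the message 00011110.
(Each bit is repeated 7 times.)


Each bit -> 7 copies

00000000000000000000011111111111111111111111111110000000


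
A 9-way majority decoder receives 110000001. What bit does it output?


Ones: 3 out of 9
Threshold: 5

0 (3/9 voted 1)


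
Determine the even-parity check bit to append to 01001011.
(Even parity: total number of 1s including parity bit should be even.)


Number of 1s in data: 4
Parity bit: 0

0


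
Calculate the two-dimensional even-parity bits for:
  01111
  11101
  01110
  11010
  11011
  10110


Row parities: 001101
Column parities: 01011

Row P: 001101, Col P: 01011, Corner: 1


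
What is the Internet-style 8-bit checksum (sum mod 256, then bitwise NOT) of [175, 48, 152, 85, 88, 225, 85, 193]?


Sum = 1051 mod 256 = 27
Complement = 228

228


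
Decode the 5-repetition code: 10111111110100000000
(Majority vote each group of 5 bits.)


Groups: 10111, 11111, 01000, 00000
Majority votes: 1100

1100


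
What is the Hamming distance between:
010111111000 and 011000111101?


XOR: 001111000101
Count of 1s: 6

6


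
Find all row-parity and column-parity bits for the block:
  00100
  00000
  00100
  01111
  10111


Row parities: 10100
Column parities: 11000

Row P: 10100, Col P: 11000, Corner: 0


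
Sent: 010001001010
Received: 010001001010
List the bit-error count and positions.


XOR: 000000000000

0 errors (received matches sent)


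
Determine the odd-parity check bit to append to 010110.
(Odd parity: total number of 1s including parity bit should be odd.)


Number of 1s in data: 3
Parity bit: 0

0


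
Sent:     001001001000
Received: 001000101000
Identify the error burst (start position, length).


XOR: 000001100000

Burst at position 5, length 2


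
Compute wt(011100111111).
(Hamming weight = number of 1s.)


Counting 1s in 011100111111

9


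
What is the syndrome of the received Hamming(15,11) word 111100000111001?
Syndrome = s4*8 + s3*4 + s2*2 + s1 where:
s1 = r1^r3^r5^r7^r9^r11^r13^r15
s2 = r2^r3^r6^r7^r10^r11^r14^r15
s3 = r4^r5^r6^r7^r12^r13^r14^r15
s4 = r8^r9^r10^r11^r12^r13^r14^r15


s1=0, s2=1, s3=1, s4=0

Syndrome = 6 (error at position 6)


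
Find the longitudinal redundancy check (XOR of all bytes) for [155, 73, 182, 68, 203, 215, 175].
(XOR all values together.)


XOR chain: 155 ^ 73 ^ 182 ^ 68 ^ 203 ^ 215 ^ 175 = 147

147


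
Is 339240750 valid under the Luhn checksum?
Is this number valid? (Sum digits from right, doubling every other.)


Luhn sum = 34
34 mod 10 = 4

Invalid (Luhn sum mod 10 = 4)


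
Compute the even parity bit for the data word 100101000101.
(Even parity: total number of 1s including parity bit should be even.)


Number of 1s in data: 5
Parity bit: 1

1


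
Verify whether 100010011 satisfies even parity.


Number of 1s: 4

Yes, parity is correct (4 ones)


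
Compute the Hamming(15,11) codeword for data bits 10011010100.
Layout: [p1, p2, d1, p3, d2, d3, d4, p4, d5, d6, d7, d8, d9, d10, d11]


Parity bits: p1=1, p2=1, p3=0, p4=1

111000111010100


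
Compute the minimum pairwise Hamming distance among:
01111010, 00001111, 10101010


Comparing all pairs, minimum distance: 3
Can detect 2 errors, correct 1 errors

3


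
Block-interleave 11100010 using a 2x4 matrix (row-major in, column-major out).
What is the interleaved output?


Matrix:
  1110
  0010
Read columns: 10101100

10101100


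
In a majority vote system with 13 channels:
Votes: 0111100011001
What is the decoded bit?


Ones: 7 out of 13
Threshold: 7

1 (7/13 voted 1)


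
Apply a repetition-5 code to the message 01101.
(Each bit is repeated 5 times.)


Each bit -> 5 copies

0000011111111110000011111


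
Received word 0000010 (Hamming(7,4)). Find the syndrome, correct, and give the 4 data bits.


Syndrome = 6: error at position 6

Data: 0000 (corrected bit 6)


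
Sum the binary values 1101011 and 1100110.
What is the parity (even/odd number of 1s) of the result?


1101011 = 107
1100110 = 102
Sum = 209 = 11010001
1s count = 4

even parity (4 ones in 11010001)


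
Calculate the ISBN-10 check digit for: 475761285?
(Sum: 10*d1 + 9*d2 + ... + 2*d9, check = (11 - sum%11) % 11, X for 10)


Weighted sum: 275
275 mod 11 = 0

Check digit: 0


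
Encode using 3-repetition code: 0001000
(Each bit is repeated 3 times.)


Each bit -> 3 copies

000000000111000000000


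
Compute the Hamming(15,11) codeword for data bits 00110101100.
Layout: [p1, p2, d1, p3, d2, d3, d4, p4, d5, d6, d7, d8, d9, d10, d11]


Parity bits: p1=0, p2=1, p3=0, p4=1

010001110101100


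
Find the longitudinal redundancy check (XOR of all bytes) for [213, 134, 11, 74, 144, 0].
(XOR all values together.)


XOR chain: 213 ^ 134 ^ 11 ^ 74 ^ 144 ^ 0 = 130

130


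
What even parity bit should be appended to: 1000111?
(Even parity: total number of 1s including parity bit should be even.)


Number of 1s in data: 4
Parity bit: 0

0


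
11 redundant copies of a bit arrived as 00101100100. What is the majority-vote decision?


Ones: 4 out of 11
Threshold: 6

0 (4/11 voted 1)


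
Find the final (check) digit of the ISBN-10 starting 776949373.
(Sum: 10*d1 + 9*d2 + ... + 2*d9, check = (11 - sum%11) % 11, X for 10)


Weighted sum: 352
352 mod 11 = 0

Check digit: 0


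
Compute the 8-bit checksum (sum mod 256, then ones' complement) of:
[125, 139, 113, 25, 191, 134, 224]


Sum = 951 mod 256 = 183
Complement = 72

72


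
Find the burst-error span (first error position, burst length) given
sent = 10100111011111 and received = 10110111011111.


XOR: 00010000000000

Burst at position 3, length 1


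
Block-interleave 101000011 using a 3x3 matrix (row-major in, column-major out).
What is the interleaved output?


Matrix:
  101
  000
  011
Read columns: 100001101

100001101


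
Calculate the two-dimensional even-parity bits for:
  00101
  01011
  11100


Row parities: 011
Column parities: 10010

Row P: 011, Col P: 10010, Corner: 0


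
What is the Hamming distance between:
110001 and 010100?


XOR: 100101
Count of 1s: 3

3


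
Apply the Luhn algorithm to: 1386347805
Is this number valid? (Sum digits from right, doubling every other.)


Luhn sum = 46
46 mod 10 = 6

Invalid (Luhn sum mod 10 = 6)


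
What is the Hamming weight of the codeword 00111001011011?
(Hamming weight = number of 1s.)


Counting 1s in 00111001011011

8


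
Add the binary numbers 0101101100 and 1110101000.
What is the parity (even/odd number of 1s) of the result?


0101101100 = 364
1110101000 = 936
Sum = 1300 = 10100010100
1s count = 4

even parity (4 ones in 10100010100)


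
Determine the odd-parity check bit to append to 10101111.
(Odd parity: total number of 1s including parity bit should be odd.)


Number of 1s in data: 6
Parity bit: 1

1


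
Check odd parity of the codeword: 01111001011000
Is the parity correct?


Number of 1s: 7

Yes, parity is correct (7 ones)


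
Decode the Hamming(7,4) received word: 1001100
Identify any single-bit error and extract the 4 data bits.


Syndrome = 0: no error detected

Data: 0100 (no errors)


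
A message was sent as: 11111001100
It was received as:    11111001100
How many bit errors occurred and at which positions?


XOR: 00000000000

0 errors (received matches sent)


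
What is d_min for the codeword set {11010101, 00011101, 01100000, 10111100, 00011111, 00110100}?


Comparing all pairs, minimum distance: 1
Can detect 0 errors, correct 0 errors

1


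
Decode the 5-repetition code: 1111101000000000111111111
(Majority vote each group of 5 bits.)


Groups: 11111, 01000, 00000, 01111, 11111
Majority votes: 10011

10011


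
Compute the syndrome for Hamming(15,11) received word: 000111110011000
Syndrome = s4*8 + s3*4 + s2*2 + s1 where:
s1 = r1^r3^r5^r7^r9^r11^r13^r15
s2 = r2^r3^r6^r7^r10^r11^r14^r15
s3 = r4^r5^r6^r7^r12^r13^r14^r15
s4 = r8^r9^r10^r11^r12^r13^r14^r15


s1=1, s2=1, s3=1, s4=1

Syndrome = 15 (error at position 15)


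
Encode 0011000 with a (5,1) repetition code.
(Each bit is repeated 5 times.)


Each bit -> 5 copies

00000000001111111111000000000000000


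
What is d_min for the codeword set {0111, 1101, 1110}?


Comparing all pairs, minimum distance: 2
Can detect 1 errors, correct 0 errors

2


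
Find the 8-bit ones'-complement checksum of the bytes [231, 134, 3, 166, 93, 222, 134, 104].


Sum = 1087 mod 256 = 63
Complement = 192

192


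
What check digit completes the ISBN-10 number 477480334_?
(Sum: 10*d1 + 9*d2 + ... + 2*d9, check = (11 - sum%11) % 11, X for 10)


Weighted sum: 264
264 mod 11 = 0

Check digit: 0


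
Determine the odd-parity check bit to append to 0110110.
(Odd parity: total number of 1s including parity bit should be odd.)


Number of 1s in data: 4
Parity bit: 1

1


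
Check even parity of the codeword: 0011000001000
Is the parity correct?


Number of 1s: 3

No, parity error (3 ones)


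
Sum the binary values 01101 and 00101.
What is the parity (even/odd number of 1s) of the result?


01101 = 13
00101 = 5
Sum = 18 = 10010
1s count = 2

even parity (2 ones in 10010)


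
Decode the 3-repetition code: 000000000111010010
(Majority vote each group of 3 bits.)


Groups: 000, 000, 000, 111, 010, 010
Majority votes: 000100

000100


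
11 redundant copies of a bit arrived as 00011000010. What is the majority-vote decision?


Ones: 3 out of 11
Threshold: 6

0 (3/11 voted 1)


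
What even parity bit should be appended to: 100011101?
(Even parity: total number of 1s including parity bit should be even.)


Number of 1s in data: 5
Parity bit: 1

1


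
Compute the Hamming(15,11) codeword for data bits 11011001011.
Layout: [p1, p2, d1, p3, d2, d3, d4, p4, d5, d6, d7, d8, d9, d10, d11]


Parity bits: p1=1, p2=0, p3=1, p4=0

101110101001011


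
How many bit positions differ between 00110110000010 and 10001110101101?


XOR: 10111000101111
Count of 1s: 9

9


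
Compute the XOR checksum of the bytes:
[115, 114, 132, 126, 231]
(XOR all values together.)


XOR chain: 115 ^ 114 ^ 132 ^ 126 ^ 231 = 28

28


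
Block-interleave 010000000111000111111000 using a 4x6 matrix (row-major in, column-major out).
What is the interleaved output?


Matrix:
  010000
  000111
  000111
  111000
Read columns: 000110010001011001100110

000110010001011001100110


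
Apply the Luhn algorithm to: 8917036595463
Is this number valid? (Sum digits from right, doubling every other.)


Luhn sum = 56
56 mod 10 = 6

Invalid (Luhn sum mod 10 = 6)


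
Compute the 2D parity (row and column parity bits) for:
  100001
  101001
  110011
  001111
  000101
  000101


Row parities: 010000
Column parities: 110100

Row P: 010000, Col P: 110100, Corner: 1


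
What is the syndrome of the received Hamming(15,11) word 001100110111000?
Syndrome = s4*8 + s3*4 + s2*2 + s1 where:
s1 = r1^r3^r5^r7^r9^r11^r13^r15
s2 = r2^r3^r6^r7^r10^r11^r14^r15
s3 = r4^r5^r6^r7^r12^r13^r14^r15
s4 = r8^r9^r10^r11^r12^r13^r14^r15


s1=1, s2=0, s3=1, s4=0

Syndrome = 5 (error at position 5)


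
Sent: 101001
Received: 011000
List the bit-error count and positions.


XOR: 110001

3 error(s) at position(s): 0, 1, 5


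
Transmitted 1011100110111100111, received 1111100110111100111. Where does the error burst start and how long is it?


XOR: 0100000000000000000

Burst at position 1, length 1


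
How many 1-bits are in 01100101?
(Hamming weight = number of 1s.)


Counting 1s in 01100101

4


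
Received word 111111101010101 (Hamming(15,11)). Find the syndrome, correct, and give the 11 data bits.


Syndrome = 0: no error detected

Data: 11111010101 (no errors)


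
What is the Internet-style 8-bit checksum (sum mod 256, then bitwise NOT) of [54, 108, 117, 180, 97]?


Sum = 556 mod 256 = 44
Complement = 211

211


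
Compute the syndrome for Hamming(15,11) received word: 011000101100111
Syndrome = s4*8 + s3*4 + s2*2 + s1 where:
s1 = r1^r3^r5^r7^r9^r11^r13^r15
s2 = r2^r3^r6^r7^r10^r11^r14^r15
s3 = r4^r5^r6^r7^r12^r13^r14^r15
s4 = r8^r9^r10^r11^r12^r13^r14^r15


s1=1, s2=0, s3=0, s4=1

Syndrome = 9 (error at position 9)


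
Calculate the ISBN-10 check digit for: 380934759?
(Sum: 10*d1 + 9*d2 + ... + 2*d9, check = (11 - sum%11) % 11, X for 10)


Weighted sum: 264
264 mod 11 = 0

Check digit: 0


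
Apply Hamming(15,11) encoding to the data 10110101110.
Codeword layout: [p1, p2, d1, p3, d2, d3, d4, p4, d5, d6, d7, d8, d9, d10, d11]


Parity bits: p1=1, p2=1, p3=1, p4=0

111101100101110


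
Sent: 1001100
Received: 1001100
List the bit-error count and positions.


XOR: 0000000

0 errors (received matches sent)


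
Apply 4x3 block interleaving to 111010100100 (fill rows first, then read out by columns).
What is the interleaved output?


Matrix:
  111
  010
  100
  100
Read columns: 101111001000

101111001000


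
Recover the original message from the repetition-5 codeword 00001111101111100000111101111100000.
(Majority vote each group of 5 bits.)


Groups: 00001, 11110, 11111, 00000, 11110, 11111, 00000
Majority votes: 0110110

0110110


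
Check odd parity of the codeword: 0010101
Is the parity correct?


Number of 1s: 3

Yes, parity is correct (3 ones)


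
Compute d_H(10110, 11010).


XOR: 01100
Count of 1s: 2

2


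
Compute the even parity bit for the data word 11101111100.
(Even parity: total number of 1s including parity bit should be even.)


Number of 1s in data: 8
Parity bit: 0

0


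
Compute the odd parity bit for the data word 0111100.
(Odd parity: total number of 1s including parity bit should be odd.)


Number of 1s in data: 4
Parity bit: 1

1


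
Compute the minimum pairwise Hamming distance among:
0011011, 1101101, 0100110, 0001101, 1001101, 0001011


Comparing all pairs, minimum distance: 1
Can detect 0 errors, correct 0 errors

1


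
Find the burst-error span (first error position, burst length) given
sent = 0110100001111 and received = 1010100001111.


XOR: 1100000000000

Burst at position 0, length 2


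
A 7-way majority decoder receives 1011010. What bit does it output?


Ones: 4 out of 7
Threshold: 4

1 (4/7 voted 1)


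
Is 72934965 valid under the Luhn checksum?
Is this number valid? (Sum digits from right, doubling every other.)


Luhn sum = 44
44 mod 10 = 4

Invalid (Luhn sum mod 10 = 4)


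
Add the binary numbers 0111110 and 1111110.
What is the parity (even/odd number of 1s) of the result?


0111110 = 62
1111110 = 126
Sum = 188 = 10111100
1s count = 5

odd parity (5 ones in 10111100)


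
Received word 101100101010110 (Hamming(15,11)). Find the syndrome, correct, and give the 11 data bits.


Syndrome = 0: no error detected

Data: 10011010110 (no errors)


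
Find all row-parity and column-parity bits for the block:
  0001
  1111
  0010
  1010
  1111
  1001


Row parities: 101000
Column parities: 0000

Row P: 101000, Col P: 0000, Corner: 0


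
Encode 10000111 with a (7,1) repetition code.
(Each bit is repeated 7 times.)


Each bit -> 7 copies

11111110000000000000000000000000000111111111111111111111


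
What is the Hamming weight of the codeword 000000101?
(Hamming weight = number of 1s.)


Counting 1s in 000000101

2


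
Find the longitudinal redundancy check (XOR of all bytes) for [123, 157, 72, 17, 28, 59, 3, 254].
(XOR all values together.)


XOR chain: 123 ^ 157 ^ 72 ^ 17 ^ 28 ^ 59 ^ 3 ^ 254 = 101

101


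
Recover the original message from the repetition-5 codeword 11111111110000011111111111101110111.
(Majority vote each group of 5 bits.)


Groups: 11111, 11111, 00000, 11111, 11111, 11011, 10111
Majority votes: 1101111

1101111


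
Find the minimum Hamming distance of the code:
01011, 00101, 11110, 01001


Comparing all pairs, minimum distance: 1
Can detect 0 errors, correct 0 errors

1


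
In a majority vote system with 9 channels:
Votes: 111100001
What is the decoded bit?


Ones: 5 out of 9
Threshold: 5

1 (5/9 voted 1)


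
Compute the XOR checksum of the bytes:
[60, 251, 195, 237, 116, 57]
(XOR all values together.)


XOR chain: 60 ^ 251 ^ 195 ^ 237 ^ 116 ^ 57 = 164

164


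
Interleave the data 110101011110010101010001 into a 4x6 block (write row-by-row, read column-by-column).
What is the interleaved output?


Matrix:
  110101
  011110
  010101
  010001
Read columns: 100011110100111001001011

100011110100111001001011


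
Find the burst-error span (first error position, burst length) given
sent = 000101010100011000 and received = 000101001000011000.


XOR: 000000011100000000

Burst at position 7, length 3


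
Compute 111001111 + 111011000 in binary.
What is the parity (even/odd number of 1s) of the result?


111001111 = 463
111011000 = 472
Sum = 935 = 1110100111
1s count = 7

odd parity (7 ones in 1110100111)


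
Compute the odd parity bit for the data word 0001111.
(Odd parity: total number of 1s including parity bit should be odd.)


Number of 1s in data: 4
Parity bit: 1

1


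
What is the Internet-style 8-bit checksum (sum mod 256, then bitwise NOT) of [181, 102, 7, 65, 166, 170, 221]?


Sum = 912 mod 256 = 144
Complement = 111

111


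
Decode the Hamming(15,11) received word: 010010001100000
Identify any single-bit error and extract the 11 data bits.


Syndrome = 4: error at position 4

Data: 01001100000 (corrected bit 4)


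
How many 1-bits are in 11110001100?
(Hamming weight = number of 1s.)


Counting 1s in 11110001100

6


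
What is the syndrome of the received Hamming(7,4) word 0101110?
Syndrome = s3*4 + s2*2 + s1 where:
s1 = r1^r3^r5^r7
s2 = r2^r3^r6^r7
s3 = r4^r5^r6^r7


s1=1, s2=0, s3=1

Syndrome = 5 (error at position 5)


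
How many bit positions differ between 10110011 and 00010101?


XOR: 10100110
Count of 1s: 4

4


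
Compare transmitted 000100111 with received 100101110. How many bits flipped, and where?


XOR: 100001001

3 error(s) at position(s): 0, 5, 8


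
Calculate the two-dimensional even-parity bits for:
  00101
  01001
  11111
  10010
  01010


Row parities: 00100
Column parities: 01011

Row P: 00100, Col P: 01011, Corner: 1


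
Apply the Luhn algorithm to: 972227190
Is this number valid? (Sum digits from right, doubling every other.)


Luhn sum = 37
37 mod 10 = 7

Invalid (Luhn sum mod 10 = 7)


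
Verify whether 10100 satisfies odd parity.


Number of 1s: 2

No, parity error (2 ones)


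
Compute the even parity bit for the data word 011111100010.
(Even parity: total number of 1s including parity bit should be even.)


Number of 1s in data: 7
Parity bit: 1

1


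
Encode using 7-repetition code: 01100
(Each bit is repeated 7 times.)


Each bit -> 7 copies

00000001111111111111100000000000000


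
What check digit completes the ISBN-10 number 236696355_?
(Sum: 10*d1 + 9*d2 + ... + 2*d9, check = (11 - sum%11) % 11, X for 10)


Weighted sum: 258
258 mod 11 = 5

Check digit: 6


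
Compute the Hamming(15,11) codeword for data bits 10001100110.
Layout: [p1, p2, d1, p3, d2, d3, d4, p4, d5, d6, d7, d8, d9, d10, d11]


Parity bits: p1=1, p2=1, p3=0, p4=0

111000001100110


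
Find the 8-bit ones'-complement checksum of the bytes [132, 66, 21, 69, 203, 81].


Sum = 572 mod 256 = 60
Complement = 195

195


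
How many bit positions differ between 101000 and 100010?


XOR: 001010
Count of 1s: 2

2


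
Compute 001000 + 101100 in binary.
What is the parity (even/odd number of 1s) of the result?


001000 = 8
101100 = 44
Sum = 52 = 110100
1s count = 3

odd parity (3 ones in 110100)


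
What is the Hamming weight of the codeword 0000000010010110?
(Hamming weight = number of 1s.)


Counting 1s in 0000000010010110

4


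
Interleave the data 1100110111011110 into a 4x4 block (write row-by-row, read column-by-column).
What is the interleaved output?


Matrix:
  1100
  1101
  1101
  1110
Read columns: 1111111100010110

1111111100010110


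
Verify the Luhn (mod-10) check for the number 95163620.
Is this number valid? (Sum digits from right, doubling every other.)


Luhn sum = 38
38 mod 10 = 8

Invalid (Luhn sum mod 10 = 8)


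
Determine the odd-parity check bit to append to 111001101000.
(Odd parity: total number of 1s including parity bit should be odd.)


Number of 1s in data: 6
Parity bit: 1

1


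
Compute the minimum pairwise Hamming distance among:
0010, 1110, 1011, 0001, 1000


Comparing all pairs, minimum distance: 2
Can detect 1 errors, correct 0 errors

2


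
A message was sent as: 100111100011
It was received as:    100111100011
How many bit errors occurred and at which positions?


XOR: 000000000000

0 errors (received matches sent)


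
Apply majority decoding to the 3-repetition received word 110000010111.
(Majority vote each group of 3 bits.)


Groups: 110, 000, 010, 111
Majority votes: 1001

1001


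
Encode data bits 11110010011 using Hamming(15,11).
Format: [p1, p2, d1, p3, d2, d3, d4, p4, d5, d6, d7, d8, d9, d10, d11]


Parity bits: p1=1, p2=0, p3=1, p4=1

101111110010011


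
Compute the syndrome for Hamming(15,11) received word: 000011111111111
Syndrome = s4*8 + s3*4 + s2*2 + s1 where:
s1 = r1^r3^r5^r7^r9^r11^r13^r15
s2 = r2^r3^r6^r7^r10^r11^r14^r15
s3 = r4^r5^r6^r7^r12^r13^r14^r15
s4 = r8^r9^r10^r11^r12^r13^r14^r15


s1=0, s2=0, s3=1, s4=0

Syndrome = 4 (error at position 4)


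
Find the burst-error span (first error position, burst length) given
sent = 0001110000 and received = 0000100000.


XOR: 0001010000

Burst at position 3, length 3


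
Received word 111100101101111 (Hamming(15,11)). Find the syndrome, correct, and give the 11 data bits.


Syndrome = 0: no error detected

Data: 10011101111 (no errors)


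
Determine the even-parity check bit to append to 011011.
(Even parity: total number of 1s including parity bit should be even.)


Number of 1s in data: 4
Parity bit: 0

0


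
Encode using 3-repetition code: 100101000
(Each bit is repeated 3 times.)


Each bit -> 3 copies

111000000111000111000000000


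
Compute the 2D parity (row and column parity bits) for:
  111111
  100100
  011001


Row parities: 001
Column parities: 000010

Row P: 001, Col P: 000010, Corner: 1


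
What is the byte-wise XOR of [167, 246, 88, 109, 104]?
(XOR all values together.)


XOR chain: 167 ^ 246 ^ 88 ^ 109 ^ 104 = 12

12


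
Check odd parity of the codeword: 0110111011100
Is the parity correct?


Number of 1s: 8

No, parity error (8 ones)


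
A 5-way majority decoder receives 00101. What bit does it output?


Ones: 2 out of 5
Threshold: 3

0 (2/5 voted 1)


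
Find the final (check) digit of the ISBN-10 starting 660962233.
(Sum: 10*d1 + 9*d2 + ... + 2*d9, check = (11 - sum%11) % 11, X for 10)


Weighted sum: 246
246 mod 11 = 4

Check digit: 7


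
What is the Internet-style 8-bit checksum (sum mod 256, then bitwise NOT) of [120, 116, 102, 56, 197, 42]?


Sum = 633 mod 256 = 121
Complement = 134

134


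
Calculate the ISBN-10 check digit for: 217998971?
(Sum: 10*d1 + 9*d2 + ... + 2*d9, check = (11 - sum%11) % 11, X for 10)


Weighted sum: 301
301 mod 11 = 4

Check digit: 7


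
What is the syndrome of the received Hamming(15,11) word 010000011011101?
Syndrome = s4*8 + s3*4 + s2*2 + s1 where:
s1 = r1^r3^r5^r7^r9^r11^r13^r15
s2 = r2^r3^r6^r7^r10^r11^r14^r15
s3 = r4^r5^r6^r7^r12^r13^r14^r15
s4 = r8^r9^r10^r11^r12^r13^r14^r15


s1=0, s2=1, s3=1, s4=0

Syndrome = 6 (error at position 6)


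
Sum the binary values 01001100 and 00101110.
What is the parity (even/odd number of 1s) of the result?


01001100 = 76
00101110 = 46
Sum = 122 = 1111010
1s count = 5

odd parity (5 ones in 1111010)


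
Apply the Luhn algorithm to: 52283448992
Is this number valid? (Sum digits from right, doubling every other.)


Luhn sum = 60
60 mod 10 = 0

Valid (Luhn sum mod 10 = 0)


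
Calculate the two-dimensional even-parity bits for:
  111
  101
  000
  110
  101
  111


Row parities: 100001
Column parities: 110

Row P: 100001, Col P: 110, Corner: 0


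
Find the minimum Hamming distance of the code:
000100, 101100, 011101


Comparing all pairs, minimum distance: 2
Can detect 1 errors, correct 0 errors

2


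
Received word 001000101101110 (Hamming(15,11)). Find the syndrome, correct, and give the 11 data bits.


Syndrome = 8: error at position 8

Data: 10011101110 (corrected bit 8)


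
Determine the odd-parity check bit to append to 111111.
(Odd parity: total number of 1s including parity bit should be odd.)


Number of 1s in data: 6
Parity bit: 1

1


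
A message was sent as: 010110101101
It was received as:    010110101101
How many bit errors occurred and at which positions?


XOR: 000000000000

0 errors (received matches sent)


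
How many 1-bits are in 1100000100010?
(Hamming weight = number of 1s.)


Counting 1s in 1100000100010

4


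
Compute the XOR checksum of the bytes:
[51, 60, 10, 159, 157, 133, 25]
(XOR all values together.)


XOR chain: 51 ^ 60 ^ 10 ^ 159 ^ 157 ^ 133 ^ 25 = 155

155


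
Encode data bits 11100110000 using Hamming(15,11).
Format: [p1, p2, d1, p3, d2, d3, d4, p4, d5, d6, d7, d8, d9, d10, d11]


Parity bits: p1=1, p2=0, p3=0, p4=0

101011000110000


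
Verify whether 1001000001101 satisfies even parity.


Number of 1s: 5

No, parity error (5 ones)


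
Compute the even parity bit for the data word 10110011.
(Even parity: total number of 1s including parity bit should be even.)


Number of 1s in data: 5
Parity bit: 1

1


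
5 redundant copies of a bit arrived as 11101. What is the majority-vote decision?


Ones: 4 out of 5
Threshold: 3

1 (4/5 voted 1)


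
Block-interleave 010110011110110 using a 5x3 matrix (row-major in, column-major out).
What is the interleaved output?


Matrix:
  010
  110
  011
  110
  110
Read columns: 010111111100100

010111111100100


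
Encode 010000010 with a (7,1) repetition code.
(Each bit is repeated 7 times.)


Each bit -> 7 copies

000000011111110000000000000000000000000000000000011111110000000


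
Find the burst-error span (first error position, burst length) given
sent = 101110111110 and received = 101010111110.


XOR: 000100000000

Burst at position 3, length 1


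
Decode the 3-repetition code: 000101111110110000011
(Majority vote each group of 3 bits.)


Groups: 000, 101, 111, 110, 110, 000, 011
Majority votes: 0111101

0111101


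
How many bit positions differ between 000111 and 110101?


XOR: 110010
Count of 1s: 3

3


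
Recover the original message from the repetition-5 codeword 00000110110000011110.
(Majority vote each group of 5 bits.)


Groups: 00000, 11011, 00000, 11110
Majority votes: 0101

0101


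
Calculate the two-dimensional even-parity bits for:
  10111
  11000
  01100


Row parities: 000
Column parities: 00011

Row P: 000, Col P: 00011, Corner: 0


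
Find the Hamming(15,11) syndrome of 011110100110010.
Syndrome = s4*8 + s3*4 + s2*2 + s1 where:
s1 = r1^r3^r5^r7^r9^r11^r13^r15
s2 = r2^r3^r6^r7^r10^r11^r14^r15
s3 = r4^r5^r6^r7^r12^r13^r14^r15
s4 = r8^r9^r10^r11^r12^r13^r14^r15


s1=0, s2=0, s3=0, s4=1

Syndrome = 8 (error at position 8)


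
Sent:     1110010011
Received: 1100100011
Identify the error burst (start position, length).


XOR: 0010110000

Burst at position 2, length 4


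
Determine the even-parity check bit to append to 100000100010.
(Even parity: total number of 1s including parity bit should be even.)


Number of 1s in data: 3
Parity bit: 1

1


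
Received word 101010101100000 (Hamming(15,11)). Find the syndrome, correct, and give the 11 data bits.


Syndrome = 3: error at position 3

Data: 01011100000 (corrected bit 3)


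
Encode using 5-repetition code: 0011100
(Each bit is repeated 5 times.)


Each bit -> 5 copies

00000000001111111111111110000000000


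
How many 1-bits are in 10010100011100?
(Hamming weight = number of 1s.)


Counting 1s in 10010100011100

6


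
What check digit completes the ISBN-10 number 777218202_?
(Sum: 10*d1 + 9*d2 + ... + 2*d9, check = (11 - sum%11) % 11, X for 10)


Weighted sum: 261
261 mod 11 = 8

Check digit: 3


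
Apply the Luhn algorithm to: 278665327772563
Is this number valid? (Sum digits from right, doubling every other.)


Luhn sum = 66
66 mod 10 = 6

Invalid (Luhn sum mod 10 = 6)


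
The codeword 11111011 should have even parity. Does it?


Number of 1s: 7

No, parity error (7 ones)


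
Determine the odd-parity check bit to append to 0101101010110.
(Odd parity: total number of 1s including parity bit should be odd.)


Number of 1s in data: 7
Parity bit: 0

0


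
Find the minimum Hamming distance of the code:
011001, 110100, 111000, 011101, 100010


Comparing all pairs, minimum distance: 1
Can detect 0 errors, correct 0 errors

1


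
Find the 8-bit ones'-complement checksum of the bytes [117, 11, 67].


Sum = 195 mod 256 = 195
Complement = 60

60


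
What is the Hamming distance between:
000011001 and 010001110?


XOR: 010010111
Count of 1s: 5

5


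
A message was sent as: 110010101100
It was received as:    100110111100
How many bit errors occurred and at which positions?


XOR: 010100010000

3 error(s) at position(s): 1, 3, 7


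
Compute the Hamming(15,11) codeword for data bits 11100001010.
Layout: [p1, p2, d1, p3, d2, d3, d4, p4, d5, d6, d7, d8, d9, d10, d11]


Parity bits: p1=0, p2=1, p3=0, p4=0

011011000001010


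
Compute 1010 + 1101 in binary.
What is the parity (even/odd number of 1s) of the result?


1010 = 10
1101 = 13
Sum = 23 = 10111
1s count = 4

even parity (4 ones in 10111)


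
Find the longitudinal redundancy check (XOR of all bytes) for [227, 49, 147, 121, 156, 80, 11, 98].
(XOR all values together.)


XOR chain: 227 ^ 49 ^ 147 ^ 121 ^ 156 ^ 80 ^ 11 ^ 98 = 157

157


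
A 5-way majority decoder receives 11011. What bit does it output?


Ones: 4 out of 5
Threshold: 3

1 (4/5 voted 1)


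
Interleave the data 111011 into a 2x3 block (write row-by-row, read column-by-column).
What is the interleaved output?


Matrix:
  111
  011
Read columns: 101111

101111


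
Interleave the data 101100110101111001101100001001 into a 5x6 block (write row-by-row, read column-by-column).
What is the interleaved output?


Matrix:
  101100
  110101
  111001
  101100
  001001
Read columns: 111100110010111110100000001101

111100110010111110100000001101


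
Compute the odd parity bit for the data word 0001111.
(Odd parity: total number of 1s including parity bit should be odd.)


Number of 1s in data: 4
Parity bit: 1

1


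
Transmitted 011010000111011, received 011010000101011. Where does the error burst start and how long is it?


XOR: 000000000010000

Burst at position 10, length 1


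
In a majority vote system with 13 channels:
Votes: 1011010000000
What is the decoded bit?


Ones: 4 out of 13
Threshold: 7

0 (4/13 voted 1)


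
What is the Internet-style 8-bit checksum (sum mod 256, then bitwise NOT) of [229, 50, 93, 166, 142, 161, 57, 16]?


Sum = 914 mod 256 = 146
Complement = 109

109


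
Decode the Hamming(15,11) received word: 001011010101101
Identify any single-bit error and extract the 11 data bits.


Syndrome = 12: error at position 12

Data: 11100100101 (corrected bit 12)


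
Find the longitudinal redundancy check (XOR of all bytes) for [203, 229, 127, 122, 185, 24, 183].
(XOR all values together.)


XOR chain: 203 ^ 229 ^ 127 ^ 122 ^ 185 ^ 24 ^ 183 = 61

61


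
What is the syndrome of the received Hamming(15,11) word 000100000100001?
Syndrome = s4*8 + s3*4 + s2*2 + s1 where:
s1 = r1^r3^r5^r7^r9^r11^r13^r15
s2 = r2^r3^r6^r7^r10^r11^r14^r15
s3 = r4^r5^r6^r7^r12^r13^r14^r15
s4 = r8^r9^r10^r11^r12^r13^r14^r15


s1=1, s2=0, s3=0, s4=0

Syndrome = 1 (error at position 1)


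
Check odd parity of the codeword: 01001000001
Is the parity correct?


Number of 1s: 3

Yes, parity is correct (3 ones)


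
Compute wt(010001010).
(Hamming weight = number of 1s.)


Counting 1s in 010001010

3


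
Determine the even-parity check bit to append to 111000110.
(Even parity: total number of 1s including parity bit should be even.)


Number of 1s in data: 5
Parity bit: 1

1


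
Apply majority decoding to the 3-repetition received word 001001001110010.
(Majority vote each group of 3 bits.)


Groups: 001, 001, 001, 110, 010
Majority votes: 00010

00010


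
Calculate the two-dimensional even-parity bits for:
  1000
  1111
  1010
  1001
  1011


Row parities: 10001
Column parities: 1111

Row P: 10001, Col P: 1111, Corner: 0


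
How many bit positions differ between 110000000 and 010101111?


XOR: 100101111
Count of 1s: 6

6


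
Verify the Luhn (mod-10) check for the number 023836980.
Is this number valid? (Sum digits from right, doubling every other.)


Luhn sum = 36
36 mod 10 = 6

Invalid (Luhn sum mod 10 = 6)


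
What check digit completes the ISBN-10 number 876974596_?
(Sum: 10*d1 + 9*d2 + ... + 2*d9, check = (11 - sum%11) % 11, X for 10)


Weighted sum: 375
375 mod 11 = 1

Check digit: X


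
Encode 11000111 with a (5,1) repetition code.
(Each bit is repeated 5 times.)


Each bit -> 5 copies

1111111111000000000000000111111111111111


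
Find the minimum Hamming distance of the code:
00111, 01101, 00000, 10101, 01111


Comparing all pairs, minimum distance: 1
Can detect 0 errors, correct 0 errors

1


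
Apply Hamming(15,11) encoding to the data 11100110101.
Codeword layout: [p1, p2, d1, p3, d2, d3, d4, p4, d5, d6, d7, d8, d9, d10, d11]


Parity bits: p1=1, p2=1, p3=0, p4=0

111011000110101


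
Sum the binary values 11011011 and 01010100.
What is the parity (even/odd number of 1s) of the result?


11011011 = 219
01010100 = 84
Sum = 303 = 100101111
1s count = 6

even parity (6 ones in 100101111)


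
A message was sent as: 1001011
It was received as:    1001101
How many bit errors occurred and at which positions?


XOR: 0000110

2 error(s) at position(s): 4, 5


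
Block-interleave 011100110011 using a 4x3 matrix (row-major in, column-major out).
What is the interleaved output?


Matrix:
  011
  100
  110
  011
Read columns: 011010111001

011010111001


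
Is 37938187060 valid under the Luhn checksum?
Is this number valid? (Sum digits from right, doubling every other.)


Luhn sum = 49
49 mod 10 = 9

Invalid (Luhn sum mod 10 = 9)


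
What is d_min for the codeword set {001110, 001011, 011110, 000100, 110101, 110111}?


Comparing all pairs, minimum distance: 1
Can detect 0 errors, correct 0 errors

1


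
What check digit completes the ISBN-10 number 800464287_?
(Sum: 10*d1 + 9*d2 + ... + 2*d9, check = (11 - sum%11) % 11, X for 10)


Weighted sum: 210
210 mod 11 = 1

Check digit: X


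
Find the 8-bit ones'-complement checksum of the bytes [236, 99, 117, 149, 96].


Sum = 697 mod 256 = 185
Complement = 70

70


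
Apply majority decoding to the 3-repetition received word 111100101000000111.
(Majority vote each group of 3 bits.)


Groups: 111, 100, 101, 000, 000, 111
Majority votes: 101001

101001


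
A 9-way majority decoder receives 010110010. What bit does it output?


Ones: 4 out of 9
Threshold: 5

0 (4/9 voted 1)


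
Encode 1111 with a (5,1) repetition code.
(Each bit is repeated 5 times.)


Each bit -> 5 copies

11111111111111111111


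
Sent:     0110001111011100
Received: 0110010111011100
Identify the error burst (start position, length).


XOR: 0000011000000000

Burst at position 5, length 2


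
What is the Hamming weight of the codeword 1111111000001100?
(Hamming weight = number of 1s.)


Counting 1s in 1111111000001100

9


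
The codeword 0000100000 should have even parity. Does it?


Number of 1s: 1

No, parity error (1 ones)


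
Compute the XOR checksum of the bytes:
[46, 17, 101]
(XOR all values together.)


XOR chain: 46 ^ 17 ^ 101 = 90

90


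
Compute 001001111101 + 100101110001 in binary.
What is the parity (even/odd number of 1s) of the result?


001001111101 = 637
100101110001 = 2417
Sum = 3054 = 101111101110
1s count = 9

odd parity (9 ones in 101111101110)


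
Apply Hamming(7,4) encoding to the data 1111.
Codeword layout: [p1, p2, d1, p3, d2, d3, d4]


Parity bits: p1=1, p2=1, p3=1

1111111


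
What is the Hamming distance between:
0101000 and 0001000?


XOR: 0100000
Count of 1s: 1

1


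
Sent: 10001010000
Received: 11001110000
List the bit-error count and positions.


XOR: 01000100000

2 error(s) at position(s): 1, 5
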